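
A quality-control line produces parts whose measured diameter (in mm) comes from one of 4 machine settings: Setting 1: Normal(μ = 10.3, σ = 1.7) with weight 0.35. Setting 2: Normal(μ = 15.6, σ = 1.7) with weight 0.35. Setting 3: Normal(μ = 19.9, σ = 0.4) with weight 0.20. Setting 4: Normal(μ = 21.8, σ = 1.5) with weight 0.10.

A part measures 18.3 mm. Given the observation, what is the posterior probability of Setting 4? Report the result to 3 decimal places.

Posterior ∝ prior × likelihood, so P(k | x) ∝ π_k f_k(x); normalise over all components.
Component likelihoods at x = 18.3 mm:
  L_1 = (1/(1.7·√(2π)))·exp(−(18.3−10.3)²/(2·1.7²)) = 0.234672·exp(-11.07266) = 3.64472e-06
  L_2 = (1/(1.7·√(2π)))·exp(−(18.3−15.6)²/(2·1.7²)) = 0.234672·exp(-1.26125) = 0.0664828
  L_3 = (1/(0.4·√(2π)))·exp(−(18.3−19.9)²/(2·0.4²)) = 0.997356·exp(-8.00000) = 0.000334576
  L_4 = (1/(1.5·√(2π)))·exp(−(18.3−21.8)²/(2·1.5²)) = 0.265962·exp(-2.72222) = 0.0174813
Multiply by the mixture weights:
  π_1·L_1 = 0.35 × 3.64472e-06 = 1.27565e-06
  π_2·L_2 = 0.35 × 0.0664828 = 0.023269
  π_3·L_3 = 0.20 × 0.000334576 = 6.69151e-05
  π_4·L_4 = 0.10 × 0.0174813 = 0.00174813
Denominator: 1.27565e-06 + 0.023269 + 6.69151e-05 + 0.00174813 = 0.0250853
P(Setting 4 | 18.3 mm) ≈ 0.070

0.070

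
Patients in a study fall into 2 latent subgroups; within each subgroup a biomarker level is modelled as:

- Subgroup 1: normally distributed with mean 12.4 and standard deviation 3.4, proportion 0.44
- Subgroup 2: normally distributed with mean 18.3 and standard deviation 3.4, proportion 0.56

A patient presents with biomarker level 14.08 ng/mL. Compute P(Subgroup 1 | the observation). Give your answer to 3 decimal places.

0.600

By Bayes' theorem, P(k | x) = π_k f_k(x) / Σ_j π_j f_j(x).
Evaluate each component's likelihood at the observed value:
  L_1 = (1/(3.4·√(2π)))·exp(−(14.08−12.4)²/(2·3.4²)) = 0.117336·exp(-0.12208) = 0.103852
  L_2 = (1/(3.4·√(2π)))·exp(−(14.08−18.3)²/(2·3.4²)) = 0.117336·exp(-0.77026) = 0.054314
Unnormalised posteriors:
  π_1·L_1 = 0.44 × 0.103852 = 0.0456948
  π_2·L_2 = 0.56 × 0.054314 = 0.0304158
Sum: 0.0456948 + 0.0304158 = 0.0761106
P(Subgroup 1 | data) = 0.0456948 / 0.0761106 ≈ 0.600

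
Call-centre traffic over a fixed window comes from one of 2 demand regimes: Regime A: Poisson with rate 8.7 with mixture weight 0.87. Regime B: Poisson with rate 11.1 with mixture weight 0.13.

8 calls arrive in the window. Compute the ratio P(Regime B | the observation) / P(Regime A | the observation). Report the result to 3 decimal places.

The posterior odds equal the prior odds times the likelihood ratio: (P(Z=i)/P(Z=j))·(f_i(x)/f_j(x)).
Poisson probabilities:
  f_A = e^(−8.7)·8.7^8/8! = 0.135604
  f_B = e^(−11.1)·11.1^8/8! = 0.0863763
Posterior odds = (P(Z=B)·f_B) / (P(Z=A)·f_A) = (0.13·0.0863763) / (0.87·0.135604) = 0.0112289 / 0.117975 ≈ 0.095

0.095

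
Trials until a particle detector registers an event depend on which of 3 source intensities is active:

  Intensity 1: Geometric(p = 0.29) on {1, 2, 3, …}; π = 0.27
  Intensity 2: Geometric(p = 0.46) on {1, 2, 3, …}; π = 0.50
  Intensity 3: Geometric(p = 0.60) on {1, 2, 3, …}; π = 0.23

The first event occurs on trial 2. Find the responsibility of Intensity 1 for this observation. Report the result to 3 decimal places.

0.237

By Bayes' theorem, P(k | x) = π_k f_k(x) / Σ_j π_j f_j(x).
Geometric probabilities:
  p_1 = 0.29·(1−0.29)^1 = 0.29·0.71 = 0.2059
  p_2 = 0.46·(1−0.46)^1 = 0.46·0.54 = 0.2484
  p_3 = 0.60·(1−0.60)^1 = 0.60·0.4 = 0.24
Prior × likelihood for each component:
  π_1·p_1 = 0.27 × 0.2059 = 0.055593
  π_2·p_2 = 0.50 × 0.2484 = 0.1242
  π_3·p_3 = 0.23 × 0.24 = 0.0552
Normaliser: 0.055593 + 0.1242 + 0.0552 = 0.234993
So the posterior for Intensity 1 is 0.055593 / 0.234993 ≈ 0.237.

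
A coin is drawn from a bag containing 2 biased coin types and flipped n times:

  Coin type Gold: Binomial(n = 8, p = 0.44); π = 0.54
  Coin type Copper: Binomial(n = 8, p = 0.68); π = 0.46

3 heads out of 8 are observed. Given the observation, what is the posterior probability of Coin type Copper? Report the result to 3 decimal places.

0.161

The responsibility of component k is π_k f_k(x) divided by Σ_j π_j f_j(x).
Component likelihoods at x = 3 heads out of 8:
  L_Gold = C(8,3)·0.44^3·0.56^5 = 56·0.085184·0.0550732 = 0.262716
  L_Copper = C(8,3)·0.68^3·0.32^5 = 56·0.314432·0.00335544 = 0.0590833
Unnormalised posteriors:
  π_Gold·L_Gold = 0.54 × 0.262716 = 0.141867
  π_Copper·L_Copper = 0.46 × 0.0590833 = 0.0271783
Denominator: 0.141867 + 0.0271783 = 0.169045
Responsibility of Coin type Copper: 0.0271783 / 0.169045 ≈ 0.161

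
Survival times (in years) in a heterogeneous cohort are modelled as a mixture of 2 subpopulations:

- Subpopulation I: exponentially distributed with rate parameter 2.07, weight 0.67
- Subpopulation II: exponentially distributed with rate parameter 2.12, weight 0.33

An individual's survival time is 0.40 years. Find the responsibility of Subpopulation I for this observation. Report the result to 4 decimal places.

P(component k | x) = P(Z=k)·f_k(x) / marginal(x), where marginal(x) = Σ_j P(Z=j)·f_j(x).
Exponential densities:
  L_I = 2.07·e^(−2.07·0.40) = 2.07·e^(−0.8280) = 0.904429
  L_II = 2.12·e^(−2.12·0.40) = 2.12·e^(−0.8480) = 0.907934
Multiply by the mixture weights:
  P(Z=I)·L_I = 0.67 × 0.904429 = 0.605967
  P(Z=II)·L_II = 0.33 × 0.907934 = 0.299618
Evidence: 0.605967 + 0.299618 = 0.905586
P(Subpopulation I | 0.40 years) ≈ 0.6691

0.6691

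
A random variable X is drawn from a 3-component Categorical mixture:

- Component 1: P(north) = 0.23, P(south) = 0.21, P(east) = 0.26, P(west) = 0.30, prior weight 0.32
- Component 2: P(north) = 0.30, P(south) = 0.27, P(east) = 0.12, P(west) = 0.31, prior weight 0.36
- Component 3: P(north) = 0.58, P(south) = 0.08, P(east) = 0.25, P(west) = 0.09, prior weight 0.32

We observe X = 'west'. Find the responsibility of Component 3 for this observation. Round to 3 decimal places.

The responsibility of component k is P(Z=k) f_k(x) divided by Σ_j P(Z=j) f_j(x).
Component likelihoods at x = 'west':
  p_1 = P(west | comp) = 0.30
  p_2 = P(west | comp) = 0.31
  p_3 = P(west | comp) = 0.09
Weight by the priors:
  P(Z=1)·p_1 = 0.32 × 0.3 = 0.096
  P(Z=2)·p_2 = 0.36 × 0.31 = 0.1116
  P(Z=3)·p_3 = 0.32 × 0.09 = 0.0288
Sum: 0.096 + 0.1116 + 0.0288 = 0.2364
So the posterior for Component 3 is 0.0288 / 0.2364 ≈ 0.122.

0.122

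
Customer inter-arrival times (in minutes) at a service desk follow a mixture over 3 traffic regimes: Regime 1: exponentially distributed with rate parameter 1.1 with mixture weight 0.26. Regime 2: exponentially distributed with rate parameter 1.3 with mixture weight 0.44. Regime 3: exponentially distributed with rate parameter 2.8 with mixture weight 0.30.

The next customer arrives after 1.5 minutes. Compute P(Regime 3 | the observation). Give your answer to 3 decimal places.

0.085

Apply Bayes' rule: the posterior for each component is proportional to its prior times its likelihood at x.
Component likelihoods at x = 1.5 minutes:
  L_1 = 1.1·e^(−1.1·1.5) = 1.1·e^(−1.6500) = 0.211255
  L_2 = 1.3·e^(−1.3·1.5) = 1.3·e^(−1.9500) = 0.184956
  L_3 = 2.8·e^(−2.8·1.5) = 2.8·e^(−4.2000) = 0.0419876
Multiply by the mixture weights:
  P(Z=1)·L_1 = 0.26 × 0.211255 = 0.0549263
  P(Z=2)·L_2 = 0.44 × 0.184956 = 0.0813808
  P(Z=3)·L_3 = 0.30 × 0.0419876 = 0.0125963
Denominator: 0.0549263 + 0.0813808 + 0.0125963 = 0.148903
So the posterior for Regime 3 is 0.0125963 / 0.148903 ≈ 0.085.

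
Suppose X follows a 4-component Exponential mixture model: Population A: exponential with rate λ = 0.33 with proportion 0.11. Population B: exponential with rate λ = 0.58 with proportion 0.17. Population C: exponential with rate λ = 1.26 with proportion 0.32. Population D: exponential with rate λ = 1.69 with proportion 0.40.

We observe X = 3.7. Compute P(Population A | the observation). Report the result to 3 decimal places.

0.391

Apply Bayes' rule: the posterior for each component is proportional to its prior times its likelihood at x.
Exponential densities:
  L_A = 0.33·e^(−0.33·3.7) = 0.33·e^(−1.2210) = 0.0973286
  L_B = 0.58·e^(−0.58·3.7) = 0.58·e^(−2.1460) = 0.0678316
  L_C = 1.26·e^(−1.26·3.7) = 1.26·e^(−4.6620) = 0.0119039
  L_D = 1.69·e^(−1.69·3.7) = 1.69·e^(−6.2530) = 0.00325269
Multiply by the mixture weights:
  π_A·L_A = 0.11 × 0.0973286 = 0.0107061
  π_B·L_B = 0.17 × 0.0678316 = 0.0115314
  π_C·L_C = 0.32 × 0.0119039 = 0.00380925
  π_D·L_D = 0.40 × 0.00325269 = 0.00130108
Evidence: 0.0107061 + 0.0115314 + 0.00380925 + 0.00130108 = 0.0273478
Responsibility of Population A: 0.0107061 / 0.0273478 ≈ 0.391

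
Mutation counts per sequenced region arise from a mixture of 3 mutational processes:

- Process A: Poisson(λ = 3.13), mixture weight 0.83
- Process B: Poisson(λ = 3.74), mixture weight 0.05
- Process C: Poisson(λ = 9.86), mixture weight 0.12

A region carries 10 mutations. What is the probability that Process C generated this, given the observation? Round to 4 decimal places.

By Bayes' theorem, P(k | x) = π_k f_k(x) / Σ_j π_j f_j(x).
Evaluate each component's likelihood at the observed value:
  f_A = 0.00108727
  f_B = 0.00350503
  f_C = 0.124986
Prior × likelihood for each component:
  π_A·f_A = 0.83 × 0.00108727 = 0.000902437
  π_B·f_B = 0.05 × 0.00350503 = 0.000175251
  π_C·f_C = 0.12 × 0.124986 = 0.0149984
Evidence: 0.000902437 + 0.000175251 + 0.0149984 = 0.016076
Responsibility of Process C: 0.0149984 / 0.016076 ≈ 0.9330

0.9330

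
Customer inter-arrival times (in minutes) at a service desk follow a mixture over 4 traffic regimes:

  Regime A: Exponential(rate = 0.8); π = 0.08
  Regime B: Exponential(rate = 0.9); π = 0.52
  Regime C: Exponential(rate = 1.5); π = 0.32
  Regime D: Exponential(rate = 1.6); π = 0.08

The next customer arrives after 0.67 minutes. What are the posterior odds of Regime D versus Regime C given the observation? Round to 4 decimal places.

Since P(k|x) ∝ P(Z=k) f_k(x), the posterior odds are P(Z=i) f_i(x) / (P(Z=j) f_j(x)).
Component likelihoods at x = 0.67 minutes:
  p_A = 0.468067
  p_B = 0.492451
  p_C = 0.549067
  p_D = 0.547717
Posterior odds = (P(Z=D)·p_D) / (P(Z=C)·p_C) = (0.08·0.547717) / (0.32·0.549067) = 0.0438174 / 0.175701 ≈ 0.2494

0.2494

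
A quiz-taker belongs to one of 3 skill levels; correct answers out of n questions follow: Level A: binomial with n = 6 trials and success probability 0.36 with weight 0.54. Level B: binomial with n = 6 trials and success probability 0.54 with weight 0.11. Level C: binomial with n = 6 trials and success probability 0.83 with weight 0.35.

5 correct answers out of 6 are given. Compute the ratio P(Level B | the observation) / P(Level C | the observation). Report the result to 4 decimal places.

0.0991

Only the two components matter; the odds are (P(Z=i) f_i(x)) / (P(Z=j) f_j(x)).
Component likelihoods at x = 5 correct answers out of 6:
  L_A = 0.023219
  L_B = 0.12673
  L_C = 0.401782
0.0139403 / 0.140624 ≈ 0.0991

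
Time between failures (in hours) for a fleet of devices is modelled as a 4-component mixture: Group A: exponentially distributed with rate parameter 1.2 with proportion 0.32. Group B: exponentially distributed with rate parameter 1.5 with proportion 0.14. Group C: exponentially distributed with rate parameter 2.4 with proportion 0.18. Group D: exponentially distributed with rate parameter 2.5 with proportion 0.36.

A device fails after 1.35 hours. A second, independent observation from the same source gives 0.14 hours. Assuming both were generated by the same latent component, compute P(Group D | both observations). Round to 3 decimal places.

0.280

The responsibility of component k is π_k f_k(x) divided by Σ_j π_j f_j(x).
Since both observations come from the same component, the likelihood for component k is f_k(x₁)·f_k(x₂).
  f_A = [1.2·e^(−1.2·1.35) = 1.2·e^(−1.6200) = 0.237478] × [1.01442] = 0.240904
  f_B = [1.5·e^(−1.5·1.35) = 1.5·e^(−2.0250) = 0.197991] × [1.21588] = 0.240732
  f_C = [2.4·e^(−2.4·1.35) = 2.4·e^(−3.2400) = 0.0939933] × [1.7151] = 0.161208
  f_D = [2.5·e^(−2.5·1.35) = 2.5·e^(−3.3750) = 0.0855453] × [1.76172] = 0.150707
Multiply by the mixture weights:
  π_A·f_A = 0.32 × 0.240904 = 0.0770893
  π_B·f_B = 0.14 × 0.240732 = 0.0337025
  π_C·f_C = 0.18 × 0.161208 = 0.0290174
  π_D·f_D = 0.36 × 0.150707 = 0.0542545
Normaliser: 0.0770893 + 0.0337025 + 0.0290174 + 0.0542545 = 0.194064
P(Group D | data) ≈ 0.280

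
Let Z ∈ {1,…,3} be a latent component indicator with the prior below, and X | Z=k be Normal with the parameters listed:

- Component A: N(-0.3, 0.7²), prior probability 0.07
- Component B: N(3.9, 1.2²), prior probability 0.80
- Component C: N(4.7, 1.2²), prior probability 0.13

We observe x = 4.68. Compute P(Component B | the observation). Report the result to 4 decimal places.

Apply Bayes' rule: the posterior for each component is proportional to its prior times its likelihood at x.
Component likelihoods at x = 4.68:
  p_A = 5.8254e-12
  p_B = 0.269144
  p_C = 0.332406
Weight by the priors:
  π_A·p_A = 0.07 × 5.8254e-12 = 4.07778e-13
  π_B·p_B = 0.80 × 0.269144 = 0.215315
  π_C·p_C = 0.13 × 0.332406 = 0.0432127
Sum: 4.07778e-13 + 0.215315 + 0.0432127 = 0.258528
Responsibility of Component B: 0.215315 / 0.258528 ≈ 0.8329

0.8329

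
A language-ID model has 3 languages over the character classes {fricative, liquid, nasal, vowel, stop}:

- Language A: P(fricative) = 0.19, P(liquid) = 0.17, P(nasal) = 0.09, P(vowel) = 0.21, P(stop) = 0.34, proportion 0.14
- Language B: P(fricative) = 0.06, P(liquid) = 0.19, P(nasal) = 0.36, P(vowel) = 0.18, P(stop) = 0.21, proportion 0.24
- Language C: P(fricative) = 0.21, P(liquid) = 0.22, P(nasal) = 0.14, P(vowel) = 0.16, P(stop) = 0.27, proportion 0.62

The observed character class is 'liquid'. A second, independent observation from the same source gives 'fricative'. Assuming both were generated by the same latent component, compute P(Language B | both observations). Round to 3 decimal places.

0.076

Apply Bayes' rule: the posterior for each component is proportional to its prior times its likelihood at x.
Since both observations come from the same component, the likelihood for component k is f_k(x₁)·f_k(x₂).
  f_A = [0.17] × [0.19] = 0.0323
  f_B = [0.19] × [0.06] = 0.0114
  f_C = [0.22] × [0.21] = 0.0462
Weight by the priors:
  π_A·f_A = 0.14 × 0.0323 = 0.004522
  π_B·f_B = 0.24 × 0.0114 = 0.002736
  π_C·f_C = 0.62 × 0.0462 = 0.028644
Normaliser: 0.004522 + 0.002736 + 0.028644 = 0.035902
P(Language B | data) ≈ 0.076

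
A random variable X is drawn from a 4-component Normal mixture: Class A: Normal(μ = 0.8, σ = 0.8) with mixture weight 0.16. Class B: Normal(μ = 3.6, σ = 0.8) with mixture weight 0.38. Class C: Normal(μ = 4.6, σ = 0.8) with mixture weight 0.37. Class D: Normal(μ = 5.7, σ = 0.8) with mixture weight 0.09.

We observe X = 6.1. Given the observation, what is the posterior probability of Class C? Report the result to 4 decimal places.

0.4367

Posterior ∝ prior × likelihood, so P(k | x) ∝ P(Z=k) f_k(x); normalise over all components.
Evaluate each component's likelihood at the observed value:
  L_A = (1/(0.8·√(2π)))·exp(−(6.1−0.8)²/(2·0.8²)) = 0.498678·exp(-21.94531) = 1.46924e-10
  L_B = (1/(0.8·√(2π)))·exp(−(6.1−3.6)²/(2·0.8²)) = 0.498678·exp(-4.88281) = 0.00377782
  L_C = (1/(0.8·√(2π)))·exp(−(6.1−4.6)²/(2·0.8²)) = 0.498678·exp(-1.75781) = 0.0859828
  L_D = (1/(0.8·√(2π)))·exp(−(6.1−5.7)²/(2·0.8²)) = 0.498678·exp(-0.12500) = 0.440082
Unnormalised posteriors:
  P(Z=A)·L_A = 0.16 × 1.46924e-10 = 2.35078e-11
  P(Z=B)·L_B = 0.38 × 0.00377782 = 0.00143557
  P(Z=C)·L_C = 0.37 × 0.0859828 = 0.0318137
  P(Z=D)·L_D = 0.09 × 0.440082 = 0.0396073
Marginal: 2.35078e-11 + 0.00143557 + 0.0318137 + 0.0396073 = 0.0728566
Responsibility of Class C: 0.0318137 / 0.0728566 ≈ 0.4367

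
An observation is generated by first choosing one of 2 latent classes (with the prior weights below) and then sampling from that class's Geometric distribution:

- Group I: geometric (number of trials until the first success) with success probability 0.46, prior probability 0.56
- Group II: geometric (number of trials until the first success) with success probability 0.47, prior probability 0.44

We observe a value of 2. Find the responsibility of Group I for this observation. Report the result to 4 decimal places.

0.5593

The responsibility of component k is π_k f_k(x) divided by Σ_j π_j f_j(x).
Component likelihoods at x = 2:
  L_I = 0.2484
  L_II = 0.2491
Prior × likelihood for each component:
  π_I·L_I = 0.56 × 0.2484 = 0.139104
  π_II·L_II = 0.44 × 0.2491 = 0.109604
Evidence: 0.139104 + 0.109604 = 0.248708
Responsibility of Group I: 0.139104 / 0.248708 ≈ 0.5593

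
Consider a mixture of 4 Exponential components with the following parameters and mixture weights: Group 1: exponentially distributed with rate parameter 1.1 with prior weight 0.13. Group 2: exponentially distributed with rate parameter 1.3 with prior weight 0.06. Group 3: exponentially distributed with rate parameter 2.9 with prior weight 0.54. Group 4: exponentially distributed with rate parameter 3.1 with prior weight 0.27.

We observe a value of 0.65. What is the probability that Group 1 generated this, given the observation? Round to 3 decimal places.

0.154

By Bayes' theorem, P(k | x) = w_k f_k(x) / Σ_j w_j f_j(x).
Exponential densities:
  L_1 = 0.538111
  L_2 = 0.558425
  L_3 = 0.440304
  L_4 = 0.413293
Multiply by the mixture weights:
  w_1·L_1 = 0.13 × 0.538111 = 0.0699545
  w_2·L_2 = 0.06 × 0.558425 = 0.0335055
  w_3·L_3 = 0.54 × 0.440304 = 0.237764
  w_4·L_4 = 0.27 × 0.413293 = 0.111589
Marginal: 0.0699545 + 0.0335055 + 0.237764 + 0.111589 = 0.452813
P(Group 1 | data) = 0.0699545 / 0.452813 ≈ 0.154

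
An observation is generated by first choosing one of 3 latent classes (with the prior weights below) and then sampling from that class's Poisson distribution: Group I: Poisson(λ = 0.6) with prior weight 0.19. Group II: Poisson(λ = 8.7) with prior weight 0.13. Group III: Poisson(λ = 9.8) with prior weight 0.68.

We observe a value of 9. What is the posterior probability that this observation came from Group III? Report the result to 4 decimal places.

Posterior ∝ prior × likelihood, so P(k | x) ∝ w_k f_k(x); normalise over all components.
Poisson probabilities:
  L_I = e^(−0.6)·0.6^9/9! = 1.52413e-08
  L_II = e^(−8.7)·8.7^9/9! = 0.131084
  L_III = e^(−9.8)·9.8^9/9! = 0.127405
Weight by the priors:
  w_I·L_I = 0.19 × 1.52413e-08 = 2.89584e-09
  w_II·L_II = 0.13 × 0.131084 = 0.0170409
  w_III·L_III = 0.68 × 0.127405 = 0.0866353
Marginal: 2.89584e-09 + 0.0170409 + 0.0866353 = 0.103676
P(Group III | x) = 0.0866353 / 0.103676 ≈ 0.8356

0.8356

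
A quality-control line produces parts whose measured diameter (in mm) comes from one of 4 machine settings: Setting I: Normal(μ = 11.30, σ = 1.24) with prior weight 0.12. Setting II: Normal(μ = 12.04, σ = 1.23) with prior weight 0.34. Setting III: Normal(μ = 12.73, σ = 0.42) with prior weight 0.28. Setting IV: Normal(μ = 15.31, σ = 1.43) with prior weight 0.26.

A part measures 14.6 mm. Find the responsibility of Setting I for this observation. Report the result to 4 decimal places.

P(component k | x) = π_k·f_k(x) / marginal(x), where marginal(x) = Σ_j π_j·f_j(x).
Normal densities:
  p_I = (1/(1.24·√(2π)))·exp(−(14.6−11.30)²/(2·1.24²)) = 0.321728·exp(-3.54123) = 0.00932289
  p_II = (1/(1.23·√(2π)))·exp(−(14.6−12.04)²/(2·1.23²)) = 0.324343·exp(-2.16591) = 0.0371846
  p_III = (1/(0.42·√(2π)))·exp(−(14.6−12.73)²/(2·0.42²)) = 0.949863·exp(-9.91185) = 4.70977e-05
  p_IV = (1/(1.43·√(2π)))·exp(−(14.6−15.31)²/(2·1.43²)) = 0.278981·exp(-0.12326) = 0.246629
Unnormalised posteriors:
  π_I·p_I = 0.12 × 0.00932289 = 0.00111875
  π_II·p_II = 0.34 × 0.0371846 = 0.0126428
  π_III·p_III = 0.28 × 4.70977e-05 = 1.31874e-05
  π_IV·p_IV = 0.26 × 0.246629 = 0.0641235
Evidence: 0.00111875 + 0.0126428 + 1.31874e-05 + 0.0641235 = 0.0778982
Responsibility of Setting I: 0.00111875 / 0.0778982 ≈ 0.0144

0.0144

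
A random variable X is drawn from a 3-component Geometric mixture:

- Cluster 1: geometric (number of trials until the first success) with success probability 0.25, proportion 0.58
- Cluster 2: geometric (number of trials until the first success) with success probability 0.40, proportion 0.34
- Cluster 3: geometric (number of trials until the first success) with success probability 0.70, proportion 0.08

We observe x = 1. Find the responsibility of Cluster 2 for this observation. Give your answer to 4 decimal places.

P(component k | x) = w_k·f_k(x) / marginal(x), where marginal(x) = Σ_j w_j·f_j(x).
Evaluate each component's likelihood at the observed value:
  L_1 = 0.25·(1−0.25)^0 = 0.25·1 = 0.25
  L_2 = 0.40·(1−0.40)^0 = 0.40·1 = 0.4
  L_3 = 0.70·(1−0.70)^0 = 0.70·1 = 0.7
Prior × likelihood for each component:
  w_1·L_1 = 0.58 × 0.25 = 0.145
  w_2·L_2 = 0.34 × 0.4 = 0.136
  w_3·L_3 = 0.08 × 0.7 = 0.056
Marginal: 0.145 + 0.136 + 0.056 = 0.337
P(Cluster 2 | x) ≈ 0.4036

0.4036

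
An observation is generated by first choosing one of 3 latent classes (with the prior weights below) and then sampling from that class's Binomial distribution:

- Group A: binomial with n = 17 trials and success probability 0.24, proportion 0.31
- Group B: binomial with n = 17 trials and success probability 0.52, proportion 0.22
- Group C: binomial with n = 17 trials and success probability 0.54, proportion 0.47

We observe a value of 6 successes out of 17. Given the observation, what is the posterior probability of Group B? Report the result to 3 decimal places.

The responsibility of component k is P(Z=k) f_k(x) divided by Σ_j P(Z=j) f_j(x).
Component likelihoods at x = 6 successes out of 17:
  p_A = 0.115557
  p_B = 0.0762525
  p_C = 0.0598796
Multiply by the mixture weights:
  P(Z=A)·p_A = 0.31 × 0.115557 = 0.0358228
  P(Z=B)·p_B = 0.22 × 0.0762525 = 0.0167755
  P(Z=C)·p_C = 0.47 × 0.0598796 = 0.0281434
Evidence: 0.0358228 + 0.0167755 + 0.0281434 = 0.0807417
P(Group B | x) ≈ 0.208

0.208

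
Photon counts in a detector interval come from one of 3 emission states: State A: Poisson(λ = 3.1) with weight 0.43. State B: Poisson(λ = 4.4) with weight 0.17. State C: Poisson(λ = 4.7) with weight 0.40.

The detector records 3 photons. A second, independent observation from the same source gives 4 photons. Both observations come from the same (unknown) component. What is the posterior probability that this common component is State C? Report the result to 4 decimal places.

The responsibility of component k is P(Z=k) f_k(x) divided by Σ_j P(Z=j) f_j(x).
Since both observations come from the same component, the likelihood for component k is f_k(x₁)·f_k(x₂).
  f_A = [0.223677] × [0.17335] = 0.0387743
  f_B = [0.174305] × [0.191736] = 0.0334206
  f_C = [0.157383] × [0.184925] = 0.0291041
Prior × likelihood for each component:
  P(Z=A)·f_A = 0.43 × 0.0387743 = 0.0166729
  P(Z=B)·f_B = 0.17 × 0.0334206 = 0.00568151
  P(Z=C)·f_C = 0.40 × 0.0291041 = 0.0116416
Normaliser: 0.0166729 + 0.00568151 + 0.0116416 = 0.0339961
P(State C | x₁, x₂) ≈ 0.3424

0.3424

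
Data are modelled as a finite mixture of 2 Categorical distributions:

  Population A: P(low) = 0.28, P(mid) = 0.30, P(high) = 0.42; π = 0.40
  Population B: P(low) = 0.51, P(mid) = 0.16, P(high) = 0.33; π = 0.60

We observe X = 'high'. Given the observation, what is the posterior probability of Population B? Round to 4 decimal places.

By Bayes' theorem, P(k | x) = w_k f_k(x) / Σ_j w_j f_j(x).
Categorical probabilities:
  p_A = P(high | comp) = 0.42
  p_B = P(high | comp) = 0.33
Unnormalised posteriors:
  w_A·p_A = 0.40 × 0.42 = 0.168
  w_B·p_B = 0.60 × 0.33 = 0.198
Marginal: 0.168 + 0.198 = 0.366
So the posterior for Population B is 0.198 / 0.366 ≈ 0.5410.

0.5410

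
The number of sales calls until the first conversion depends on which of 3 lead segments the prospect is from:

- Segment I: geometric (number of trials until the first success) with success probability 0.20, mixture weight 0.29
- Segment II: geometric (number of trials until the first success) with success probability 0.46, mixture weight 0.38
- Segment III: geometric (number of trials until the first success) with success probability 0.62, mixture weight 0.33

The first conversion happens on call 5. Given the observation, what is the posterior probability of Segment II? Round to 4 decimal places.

Posterior ∝ prior × likelihood, so P(k | x) ∝ π_k f_k(x); normalise over all components.
Evaluate each component's likelihood at the observed value:
  f_I = 0.08192
  f_II = 0.0391141
  f_III = 0.0129278
Prior × likelihood for each component:
  π_I·f_I = 0.29 × 0.08192 = 0.0237568
  π_II·f_II = 0.38 × 0.0391141 = 0.0148633
  π_III·f_III = 0.33 × 0.0129278 = 0.00426619
Denominator: 0.0237568 + 0.0148633 + 0.00426619 = 0.0428863
P(Segment II | 5) = 0.0148633 / 0.0428863 ≈ 0.3466

0.3466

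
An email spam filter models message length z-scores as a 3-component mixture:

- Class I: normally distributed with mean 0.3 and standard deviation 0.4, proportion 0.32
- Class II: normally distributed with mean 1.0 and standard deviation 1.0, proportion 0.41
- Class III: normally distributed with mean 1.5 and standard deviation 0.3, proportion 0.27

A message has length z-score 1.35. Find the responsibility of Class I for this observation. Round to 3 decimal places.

0.021

The responsibility of component k is π_k f_k(x) divided by Σ_j π_j f_j(x).
Normal densities:
  f_I = 0.0318105
  f_II = 0.37524
  f_III = 1.17355
Unnormalised posteriors:
  π_I·f_I = 0.32 × 0.0318105 = 0.0101793
  π_II·f_II = 0.41 × 0.37524 = 0.153849
  π_III·f_III = 0.27 × 1.17355 = 0.316859
Sum: 0.0101793 + 0.153849 + 0.316859 = 0.480887
P(Class I | data) ≈ 0.021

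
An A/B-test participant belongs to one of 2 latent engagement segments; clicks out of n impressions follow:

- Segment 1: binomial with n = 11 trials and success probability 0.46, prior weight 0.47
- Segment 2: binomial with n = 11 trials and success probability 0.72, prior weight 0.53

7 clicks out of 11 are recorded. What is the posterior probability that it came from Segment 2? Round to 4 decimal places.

0.6523

Apply Bayes' rule: the posterior for each component is proportional to its prior times its likelihood at x.
Evaluate each component's likelihood at the observed value:
  L_1 = 0.122291
  L_2 = 0.203457
Multiply by the mixture weights:
  π_1·L_1 = 0.47 × 0.122291 = 0.0574767
  π_2·L_2 = 0.53 × 0.203457 = 0.107832
Evidence: 0.0574767 + 0.107832 = 0.165309
Responsibility of Segment 2: 0.107832 / 0.165309 ≈ 0.6523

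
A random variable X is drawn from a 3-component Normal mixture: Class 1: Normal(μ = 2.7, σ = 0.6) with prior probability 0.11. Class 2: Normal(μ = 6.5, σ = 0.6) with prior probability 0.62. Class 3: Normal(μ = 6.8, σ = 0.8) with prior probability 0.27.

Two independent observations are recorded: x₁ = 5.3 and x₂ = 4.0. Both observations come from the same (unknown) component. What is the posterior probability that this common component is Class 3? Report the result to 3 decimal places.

Posterior ∝ prior × likelihood, so P(k | x) ∝ w_k f_k(x); normalise over all components.
Since both observations come from the same component, the likelihood for component k is f_k(x₁)·f_k(x₂).
  f_1 = [5.56181e-05] × [0.0635877] = 3.53663e-06
  f_2 = [0.0899849] × [0.000112938] = 1.01628e-05
  f_3 = [0.0859828] × [0.00109085] = 9.37947e-05
Weight by the priors:
  w_1·f_1 = 0.11 × 3.53663e-06 = 3.89029e-07
  w_2·f_2 = 0.62 × 1.01628e-05 = 6.30091e-06
  w_3·f_3 = 0.27 × 9.37947e-05 = 2.53246e-05
Marginal: 3.89029e-07 + 6.30091e-06 + 2.53246e-05 = 3.20145e-05
P(Class 3 | x) ≈ 0.791

0.791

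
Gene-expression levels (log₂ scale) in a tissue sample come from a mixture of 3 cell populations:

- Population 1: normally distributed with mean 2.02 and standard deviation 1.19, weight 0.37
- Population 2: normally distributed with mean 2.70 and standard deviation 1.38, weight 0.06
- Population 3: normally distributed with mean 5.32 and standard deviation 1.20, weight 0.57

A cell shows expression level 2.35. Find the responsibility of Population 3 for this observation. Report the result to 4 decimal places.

Apply Bayes' rule: the posterior for each component is proportional to its prior times its likelihood at x.
Normal densities:
  p_1 = 0.3226
  p_2 = 0.279939
  p_3 = 0.0155441
Unnormalised posteriors:
  w_1·p_1 = 0.37 × 0.3226 = 0.119362
  w_2·p_2 = 0.06 × 0.279939 = 0.0167963
  w_3·p_3 = 0.57 × 0.0155441 = 0.00886015
Marginal: 0.119362 + 0.0167963 + 0.00886015 = 0.145018
So the posterior for Population 3 is 0.00886015 / 0.145018 ≈ 0.0611.

0.0611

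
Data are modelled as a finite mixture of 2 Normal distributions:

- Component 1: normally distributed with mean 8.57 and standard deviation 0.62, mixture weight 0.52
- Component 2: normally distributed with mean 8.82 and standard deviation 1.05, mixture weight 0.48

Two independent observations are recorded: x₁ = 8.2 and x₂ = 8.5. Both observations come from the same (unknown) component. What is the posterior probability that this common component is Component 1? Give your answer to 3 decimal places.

P(component k | x) = w_k·f_k(x) / marginal(x), where marginal(x) = Σ_j w_j·f_j(x).
Since both observations come from the same component, the likelihood for component k is f_k(x₁)·f_k(x₂).
  L_1 = [0.538497] × [0.639367] = 0.344298
  L_2 = [0.319161] × [0.362704] = 0.115761
Unnormalised posteriors:
  w_1·L_1 = 0.52 × 0.344298 = 0.179035
  w_2·L_2 = 0.48 × 0.115761 = 0.0555652
Evidence: 0.179035 + 0.0555652 = 0.2346
Responsibility of Component 1: 0.179035 / 0.2346 ≈ 0.763

0.763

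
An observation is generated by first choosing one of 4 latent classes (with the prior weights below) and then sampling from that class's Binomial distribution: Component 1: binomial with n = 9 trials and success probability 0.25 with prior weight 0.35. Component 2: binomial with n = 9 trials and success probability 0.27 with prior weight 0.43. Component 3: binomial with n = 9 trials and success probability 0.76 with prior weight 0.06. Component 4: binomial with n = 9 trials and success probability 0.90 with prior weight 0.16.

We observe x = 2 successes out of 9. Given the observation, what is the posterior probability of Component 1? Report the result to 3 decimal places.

0.457

The responsibility of component k is π_k f_k(x) divided by Σ_j π_j f_j(x).
Component likelihoods at x = 2 successes out of 9:
  L_1 = C(9,2)·0.25^2·0.75^7 = 36·0.0625·0.133484 = 0.300339
  L_2 = C(9,2)·0.27^2·0.73^7 = 36·0.0729·0.110474 = 0.289928
  L_3 = C(9,2)·0.76^2·0.24^7 = 36·0.5776·4.58647e-05 = 0.000953693
  L_4 = C(9,2)·0.90^2·0.10^7 = 36·0.81·1e-07 = 2.916e-06
Unnormalised posteriors:
  π_1·L_1 = 0.35 × 0.300339 = 0.105119
  π_2·L_2 = 0.43 × 0.289928 = 0.124669
  π_3·L_3 = 0.06 × 0.000953693 = 5.72216e-05
  π_4·L_4 = 0.16 × 2.916e-06 = 4.6656e-07
Sum: 0.105119 + 0.124669 + 5.72216e-05 + 4.6656e-07 = 0.229845
P(Component 1 | the observation) ≈ 0.457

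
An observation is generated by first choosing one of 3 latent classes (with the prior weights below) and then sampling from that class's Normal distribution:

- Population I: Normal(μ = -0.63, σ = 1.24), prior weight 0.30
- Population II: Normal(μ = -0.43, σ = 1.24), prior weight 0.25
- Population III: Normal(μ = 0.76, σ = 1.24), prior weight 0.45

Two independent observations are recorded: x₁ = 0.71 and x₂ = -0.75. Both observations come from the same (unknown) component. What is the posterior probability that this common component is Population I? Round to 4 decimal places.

The responsibility of component k is π_k f_k(x) divided by Σ_j π_j f_j(x).
Since both observations come from the same component, the likelihood for component k is f_k(x₁)·f_k(x₂).
  L_I = [0.179434] × [0.320225] = 0.0574592
  L_II = [0.21084] × [0.311191] = 0.0656114
  L_III = [0.321466] × [0.153279] = 0.0492739
Prior × likelihood for each component:
  π_I·L_I = 0.30 × 0.0574592 = 0.0172378
  π_II·L_II = 0.25 × 0.0656114 = 0.0164029
  π_III·L_III = 0.45 × 0.0492739 = 0.0221733
Denominator: 0.0172378 + 0.0164029 + 0.0221733 = 0.0558139
So the posterior for Population I is 0.0172378 / 0.0558139 ≈ 0.3088.

0.3088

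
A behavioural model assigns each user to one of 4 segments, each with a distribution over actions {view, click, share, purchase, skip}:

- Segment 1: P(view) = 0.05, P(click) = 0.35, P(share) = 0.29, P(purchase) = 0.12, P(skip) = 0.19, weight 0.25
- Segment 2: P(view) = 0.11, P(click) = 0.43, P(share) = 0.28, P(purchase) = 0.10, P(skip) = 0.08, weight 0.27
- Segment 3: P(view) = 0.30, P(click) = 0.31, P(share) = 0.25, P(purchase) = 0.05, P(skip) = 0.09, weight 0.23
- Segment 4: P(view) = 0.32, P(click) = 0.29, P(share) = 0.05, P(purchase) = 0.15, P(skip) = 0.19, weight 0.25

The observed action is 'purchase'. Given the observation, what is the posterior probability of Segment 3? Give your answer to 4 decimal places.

0.1085

Posterior ∝ prior × likelihood, so P(k | x) ∝ π_k f_k(x); normalise over all components.
Evaluate each component's likelihood at the observed value:
  f_1 = P(purchase | comp) = 0.12
  f_2 = P(purchase | comp) = 0.10
  f_3 = P(purchase | comp) = 0.05
  f_4 = P(purchase | comp) = 0.15
Multiply by the mixture weights:
  π_1·f_1 = 0.25 × 0.12 = 0.03
  π_2·f_2 = 0.27 × 0.1 = 0.027
  π_3·f_3 = 0.23 × 0.05 = 0.0115
  π_4·f_4 = 0.25 × 0.15 = 0.0375
Normaliser: 0.03 + 0.027 + 0.0115 + 0.0375 = 0.106
Responsibility of Segment 3: 0.0115 / 0.106 ≈ 0.1085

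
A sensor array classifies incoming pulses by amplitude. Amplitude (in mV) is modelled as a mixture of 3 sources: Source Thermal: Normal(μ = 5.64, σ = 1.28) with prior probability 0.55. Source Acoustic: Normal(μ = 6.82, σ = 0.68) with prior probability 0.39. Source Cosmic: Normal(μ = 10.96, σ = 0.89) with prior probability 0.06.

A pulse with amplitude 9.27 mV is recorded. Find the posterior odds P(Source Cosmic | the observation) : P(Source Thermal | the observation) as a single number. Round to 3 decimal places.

1.442

The posterior odds equal the prior odds times the likelihood ratio: (π_i/π_j)·(f_i(x)/f_j(x)).
Evaluate each component's likelihood at the observed value:
  L_Thermal = (1/(1.28·√(2π)))·exp(−(9.27−5.64)²/(2·1.28²)) = 0.311674·exp(-4.02127) = 0.00558836
  L_Acoustic = (1/(0.68·√(2π)))·exp(−(9.27−6.82)²/(2·0.68²)) = 0.586680·exp(-6.49059) = 0.000890374
  L_Cosmic = (1/(0.89·√(2π)))·exp(−(9.27−10.96)²/(2·0.89²)) = 0.448250·exp(-1.80287) = 0.0738831
Posterior odds = (π_Cosmic·L_Cosmic) / (π_Thermal·L_Thermal) = (0.06·0.0738831) / (0.55·0.00558836) = 0.00443299 / 0.0030736 ≈ 1.442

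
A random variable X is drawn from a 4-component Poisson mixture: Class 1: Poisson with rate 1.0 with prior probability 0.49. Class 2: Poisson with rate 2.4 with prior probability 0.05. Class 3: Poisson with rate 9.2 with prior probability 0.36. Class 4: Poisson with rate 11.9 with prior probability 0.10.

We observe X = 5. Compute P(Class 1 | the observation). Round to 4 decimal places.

P(component k | x) = π_k·f_k(x) / marginal(x), where marginal(x) = Σ_j π_j·f_j(x).
Evaluate each component's likelihood at the observed value:
  p_1 = 0.00306566
  p_2 = 0.0601961
  p_3 = 0.0554943
  p_4 = 0.0135036
Multiply by the mixture weights:
  π_1·p_1 = 0.49 × 0.00306566 = 0.00150217
  π_2·p_2 = 0.05 × 0.0601961 = 0.0030098
  π_3·p_3 = 0.36 × 0.0554943 = 0.019978
  π_4·p_4 = 0.10 × 0.0135036 = 0.00135036
Marginal: 0.00150217 + 0.0030098 + 0.019978 + 0.00135036 = 0.0258403
P(Class 1 | data) = 0.00150217 / 0.0258403 ≈ 0.0581

0.0581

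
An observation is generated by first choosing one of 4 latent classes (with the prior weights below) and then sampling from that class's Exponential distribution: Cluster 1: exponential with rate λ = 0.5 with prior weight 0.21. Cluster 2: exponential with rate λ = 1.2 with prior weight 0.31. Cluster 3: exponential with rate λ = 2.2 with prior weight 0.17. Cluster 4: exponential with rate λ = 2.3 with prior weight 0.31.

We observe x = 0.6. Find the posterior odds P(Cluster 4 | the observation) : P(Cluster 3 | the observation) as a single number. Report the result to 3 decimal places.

1.795

Only the two components matter; the odds are (π_i f_i(x)) / (π_j f_j(x)).
Component likelihoods at x = 0.6:
  L_1 = 0.5·e^(−0.5·0.6) = 0.5·e^(−0.3000) = 0.370409
  L_2 = 1.2·e^(−1.2·0.6) = 1.2·e^(−0.7200) = 0.584103
  L_3 = 2.2·e^(−2.2·0.6) = 2.2·e^(−1.3200) = 0.587698
  L_4 = 2.3·e^(−2.3·0.6) = 2.3·e^(−1.3800) = 0.578631
Posterior odds = (π_4·L_4) / (π_3·L_3) = (0.31·0.578631) / (0.17·0.587698) = 0.179376 / 0.0999086 ≈ 1.795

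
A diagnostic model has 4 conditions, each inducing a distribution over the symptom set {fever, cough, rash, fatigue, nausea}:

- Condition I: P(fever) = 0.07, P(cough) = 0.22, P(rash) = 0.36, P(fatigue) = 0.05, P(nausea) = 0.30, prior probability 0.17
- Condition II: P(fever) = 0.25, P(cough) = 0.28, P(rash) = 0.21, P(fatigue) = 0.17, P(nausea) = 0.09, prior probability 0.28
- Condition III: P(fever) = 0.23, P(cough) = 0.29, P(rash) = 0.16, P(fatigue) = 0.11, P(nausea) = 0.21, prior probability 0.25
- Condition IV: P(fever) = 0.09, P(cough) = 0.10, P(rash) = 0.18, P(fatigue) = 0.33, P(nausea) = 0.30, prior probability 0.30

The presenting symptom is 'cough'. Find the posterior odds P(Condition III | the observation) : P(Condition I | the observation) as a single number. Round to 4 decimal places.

1.9385

Only the two components matter; the odds are (w_i f_i(x)) / (w_j f_j(x)).
Evaluate each component's likelihood at the observed value:
  p_I = 0.22
  p_II = 0.28
  p_III = 0.29
  p_IV = 0.1
Posterior odds = (w_III·p_III) / (w_I·p_I) = (0.25·0.29) / (0.17·0.22) = 0.0725 / 0.0374 ≈ 1.9385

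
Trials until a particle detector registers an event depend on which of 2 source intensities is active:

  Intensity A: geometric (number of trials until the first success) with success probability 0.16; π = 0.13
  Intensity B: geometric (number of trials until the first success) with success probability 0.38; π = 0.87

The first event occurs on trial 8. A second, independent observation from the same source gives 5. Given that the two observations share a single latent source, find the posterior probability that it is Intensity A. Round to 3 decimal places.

Posterior ∝ prior × likelihood, so P(k | x) ∝ π_k f_k(x); normalise over all components.
Since both observations come from the same component, the likelihood for component k is f_k(x₁)·f_k(x₂).
  L_A = [0.16·(1−0.16)^7 = 0.16·0.29509 = 0.0472145] × [0.0796594] = 0.00376108
  L_B = [0.38·(1−0.38)^7 = 0.38·0.0352161 = 0.0133821] × [0.0561501] = 0.000751408
Weight by the priors:
  π_A·L_A = 0.13 × 0.00376108 = 0.00048894
  π_B·L_B = 0.87 × 0.000751408 = 0.000653725
Evidence: 0.00048894 + 0.000653725 = 0.00114266
Responsibility of Intensity A: 0.00048894 / 0.00114266 ≈ 0.428

0.428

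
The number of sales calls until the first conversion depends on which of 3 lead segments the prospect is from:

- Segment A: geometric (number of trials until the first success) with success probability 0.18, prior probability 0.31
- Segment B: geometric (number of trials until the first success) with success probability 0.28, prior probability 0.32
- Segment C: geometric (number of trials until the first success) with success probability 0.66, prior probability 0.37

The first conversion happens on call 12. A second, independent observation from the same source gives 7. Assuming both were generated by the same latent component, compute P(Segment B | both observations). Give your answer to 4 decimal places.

0.2149

By Bayes' theorem, P(k | x) = π_k f_k(x) / Σ_j π_j f_j(x).
Since both observations come from the same component, the likelihood for component k is f_k(x₁)·f_k(x₂).
  L_A = [0.18·(1−0.18)^11 = 0.18·0.112707 = 0.0202873] × [0.0547212] = 0.00111015
  L_B = [0.28·(1−0.28)^11 = 0.28·0.0269561 = 0.00754771] × [0.0390079] = 0.000294421
  L_C = [0.66·(1−0.66)^11 = 0.66·7.01888e-06 = 4.63246e-06] × [0.00101957] = 4.72313e-09
Prior × likelihood for each component:
  π_A·L_A = 0.31 × 0.00111015 = 0.000344146
  π_B·L_B = 0.32 × 0.000294421 = 9.42147e-05
  π_C·L_C = 0.37 × 4.72313e-09 = 1.74756e-09
Sum: 0.000344146 + 9.42147e-05 + 1.74756e-09 = 0.000438362
So the posterior for Segment B is 9.42147e-05 / 0.000438362 ≈ 0.2149.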